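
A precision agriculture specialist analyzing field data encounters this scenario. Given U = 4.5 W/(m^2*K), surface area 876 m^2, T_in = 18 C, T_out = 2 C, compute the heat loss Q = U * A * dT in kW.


dT = 18 - (2) = 16 K
Q = U * A * dT
  = 4.5 * 876 * 16
  = 63072 W = 63.07 kW


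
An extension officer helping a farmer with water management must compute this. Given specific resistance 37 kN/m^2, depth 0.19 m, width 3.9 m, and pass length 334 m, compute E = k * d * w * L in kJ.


E = k * d * w * L
  = 37 * 0.19 * 3.9 * 334
  = 9157.28 kJ


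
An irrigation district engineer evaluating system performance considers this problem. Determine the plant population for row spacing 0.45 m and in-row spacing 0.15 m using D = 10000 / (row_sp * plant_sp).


D = 10000 / (row_sp * plant_sp)
  = 10000 / (0.45 * 0.15)
  = 10000 / 0.0675
  = 148148.15 plants/ha


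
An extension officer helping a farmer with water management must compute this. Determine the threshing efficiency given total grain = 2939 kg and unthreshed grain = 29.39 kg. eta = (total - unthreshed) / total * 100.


eta = (total - unthreshed) / total * 100
    = (2939 - 29.39) / 2939 * 100
    = 2909.61 / 2939 * 100
    = 99%


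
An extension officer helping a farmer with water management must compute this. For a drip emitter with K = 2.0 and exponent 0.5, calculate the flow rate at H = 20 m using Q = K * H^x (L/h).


Q = K * H^x
  = 2.0 * 20^0.5
  = 2.0 * 4.4721
  = 8.94 L/h


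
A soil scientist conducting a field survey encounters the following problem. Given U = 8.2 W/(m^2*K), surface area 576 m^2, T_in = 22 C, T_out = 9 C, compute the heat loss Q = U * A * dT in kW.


dT = 22 - (9) = 13 K
Q = U * A * dT
  = 8.2 * 576 * 13
  = 61401.60 W = 61.40 kW


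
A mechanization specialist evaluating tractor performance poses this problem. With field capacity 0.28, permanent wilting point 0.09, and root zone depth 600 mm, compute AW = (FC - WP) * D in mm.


AW = (FC - WP) * D
   = (0.28 - 0.09) * 600
   = 0.19 * 600
   = 114 mm


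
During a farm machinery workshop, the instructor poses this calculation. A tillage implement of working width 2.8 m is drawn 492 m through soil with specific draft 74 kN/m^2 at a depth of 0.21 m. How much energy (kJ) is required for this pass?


E = k * d * w * L
  = 74 * 0.21 * 2.8 * 492
  = 21407.90 kJ


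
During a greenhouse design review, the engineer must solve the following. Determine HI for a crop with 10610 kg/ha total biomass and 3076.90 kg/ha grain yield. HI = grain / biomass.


HI = grain_yield / biomass
   = 3076.90 / 10610
   = 0.29


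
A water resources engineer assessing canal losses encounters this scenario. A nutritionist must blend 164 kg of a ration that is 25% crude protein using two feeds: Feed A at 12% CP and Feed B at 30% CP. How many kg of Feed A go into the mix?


parts_A = CP_b - target = 30 - 25 = 5
parts_B = target - CP_a = 25 - 12 = 13
total_parts = 5 + 13 = 18
Feed A = 164 * 5 / 18 = 45.56 kg
Feed B = 164 * 13 / 18 = 118.44 kg

45.56 kg


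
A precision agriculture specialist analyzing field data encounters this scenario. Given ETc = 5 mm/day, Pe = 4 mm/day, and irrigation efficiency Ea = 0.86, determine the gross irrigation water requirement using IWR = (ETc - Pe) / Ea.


IWR = (ETc - Pe) / Ea
    = (5 - 4) / 0.86
    = 1 / 0.86
    = 1.16 mm/day


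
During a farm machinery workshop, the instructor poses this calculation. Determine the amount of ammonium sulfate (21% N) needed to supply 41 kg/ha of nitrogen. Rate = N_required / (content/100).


Rate = N_required / (N_content / 100)
     = 41 / (21 / 100)
     = 41 / 0.21
     = 195.24 kg/ha


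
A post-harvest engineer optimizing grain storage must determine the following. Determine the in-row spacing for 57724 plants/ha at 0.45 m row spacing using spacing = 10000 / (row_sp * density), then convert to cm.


spacing = 10000 / (row_sp * density)
        = 10000 / (0.45 * 57724)
        = 10000 / 25975.80
        = 0.38497 m = 38.50 cm


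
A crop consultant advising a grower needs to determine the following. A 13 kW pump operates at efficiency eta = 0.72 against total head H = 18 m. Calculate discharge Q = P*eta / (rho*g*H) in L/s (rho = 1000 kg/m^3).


Q = (P * 1000 * eta) / (rho * g * H)
  = (13 * 1000 * 0.72) / (1000 * 9.81 * 18)
  = 9360 / 176580
  = 0.05301 m^3/s = 53.01 L/s


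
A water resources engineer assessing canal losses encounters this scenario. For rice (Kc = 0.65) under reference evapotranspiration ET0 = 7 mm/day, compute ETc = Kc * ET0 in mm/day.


ETc = Kc * ET0
    = 0.65 * 7
    = 4.55 mm/day


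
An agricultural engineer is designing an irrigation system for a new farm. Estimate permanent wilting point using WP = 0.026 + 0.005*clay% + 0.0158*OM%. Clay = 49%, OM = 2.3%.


WP = 0.026 + 0.005*49 + 0.0158*2.3
   = 0.026 + 0.2450 + 0.0363
   = 0.3073


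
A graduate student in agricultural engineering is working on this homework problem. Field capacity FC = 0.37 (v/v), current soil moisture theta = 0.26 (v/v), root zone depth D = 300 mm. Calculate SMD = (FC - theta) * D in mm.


SMD = (FC - theta) * D
    = (0.37 - 0.26) * 300
    = 0.110 * 300
    = 33 mm


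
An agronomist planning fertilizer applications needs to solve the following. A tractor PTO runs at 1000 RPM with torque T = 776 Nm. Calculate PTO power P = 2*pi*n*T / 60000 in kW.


P = 2*pi*n*T / 60000
  = 2*pi * 1000 * 776 / 60000
  = 4875751.80 / 60000
  = 81.26 kW


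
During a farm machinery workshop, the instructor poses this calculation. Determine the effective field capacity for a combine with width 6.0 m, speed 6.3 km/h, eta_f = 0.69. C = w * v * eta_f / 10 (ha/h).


C = w * v * eta_f / 10
  = 6.0 * 6.3 * 0.69 / 10
  = 26.08 / 10
  = 2.61 ha/h


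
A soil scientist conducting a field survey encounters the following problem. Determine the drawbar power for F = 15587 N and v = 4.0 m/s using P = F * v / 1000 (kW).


P = F * v / 1000
  = 15587 * 4.0 / 1000
  = 62348 / 1000
  = 62.35 kW


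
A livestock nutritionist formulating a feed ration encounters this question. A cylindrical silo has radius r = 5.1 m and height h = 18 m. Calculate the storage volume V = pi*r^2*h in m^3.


V = pi * r^2 * h
  = pi * 5.1^2 * 18
  = pi * 26.01 * 18
  = 1470.83 m^3


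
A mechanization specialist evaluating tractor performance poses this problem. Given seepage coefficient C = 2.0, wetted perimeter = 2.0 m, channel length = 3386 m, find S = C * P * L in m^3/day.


S = C * P * L
  = 2.0 * 2.0 * 3386
  = 13544 m^3/day


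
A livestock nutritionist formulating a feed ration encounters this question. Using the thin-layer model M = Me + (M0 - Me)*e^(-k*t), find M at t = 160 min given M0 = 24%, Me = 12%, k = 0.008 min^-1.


M = Me + (M0 - Me) * e^(-k*t)
  = 12 + (24 - 12) * e^(-0.008*160)
  = 12 + 12 * e^(-1.280)
  = 12 + 12 * 0.27804
  = 12 + 3.3364
  = 15.34%


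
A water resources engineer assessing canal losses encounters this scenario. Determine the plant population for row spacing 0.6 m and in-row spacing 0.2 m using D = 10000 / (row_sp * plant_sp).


D = 10000 / (row_sp * plant_sp)
  = 10000 / (0.6 * 0.2)
  = 10000 / 0.1200
  = 83333.33 plants/ha


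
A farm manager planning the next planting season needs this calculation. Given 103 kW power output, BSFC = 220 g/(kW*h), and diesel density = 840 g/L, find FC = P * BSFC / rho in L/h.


FC = P * BSFC / rho_fuel
   = 103 * 220 / 840
   = 22660 / 840
   = 26.98 L/h


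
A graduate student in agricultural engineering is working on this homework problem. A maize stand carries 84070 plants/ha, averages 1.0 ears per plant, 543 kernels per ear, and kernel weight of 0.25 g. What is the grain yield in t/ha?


Y = density * ears * kernels * kw
  = 84070 * 1.0 * 543 * 0.25 g/ha
  = 11412502.50 g/ha
  = 11412.50 kg/ha = 11.41 t/ha


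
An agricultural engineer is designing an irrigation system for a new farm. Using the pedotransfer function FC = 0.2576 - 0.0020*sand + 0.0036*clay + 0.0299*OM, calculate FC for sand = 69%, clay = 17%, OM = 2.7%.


FC = 0.2576 - 0.0020*69 + 0.0036*17 + 0.0299*2.7
   = 0.2576 - 0.1380 + 0.0612 + 0.0807
   = 0.2615


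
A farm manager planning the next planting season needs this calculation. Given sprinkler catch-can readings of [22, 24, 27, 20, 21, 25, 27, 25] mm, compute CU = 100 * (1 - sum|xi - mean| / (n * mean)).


xbar = 191 / 8 = 23.875
sum|xi - xbar| = 17.250
CU = 100 * (1 - 17.250 / (8 * 23.875))
   = 100 * (1 - 0.0903)
   = 90.97%


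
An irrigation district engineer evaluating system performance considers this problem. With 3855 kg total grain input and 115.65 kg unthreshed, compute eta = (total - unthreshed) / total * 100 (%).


eta = (total - unthreshed) / total * 100
    = (3855 - 115.65) / 3855 * 100
    = 3739.35 / 3855 * 100
    = 97%


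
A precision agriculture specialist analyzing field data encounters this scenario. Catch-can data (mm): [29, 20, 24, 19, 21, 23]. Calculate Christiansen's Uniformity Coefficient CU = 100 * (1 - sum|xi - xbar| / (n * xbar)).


xbar = 136 / 6 = 22.667
sum|xi - xbar| = 16
CU = 100 * (1 - 16 / (6 * 22.667))
   = 100 * (1 - 0.1176)
   = 88.24%


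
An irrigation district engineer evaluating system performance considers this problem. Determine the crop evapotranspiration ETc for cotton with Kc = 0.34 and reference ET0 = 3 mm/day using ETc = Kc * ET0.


ETc = Kc * ET0
    = 0.34 * 3
    = 1.02 mm/day


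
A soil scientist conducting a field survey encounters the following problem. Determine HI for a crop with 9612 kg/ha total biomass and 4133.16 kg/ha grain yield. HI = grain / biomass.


HI = grain_yield / biomass
   = 4133.16 / 9612
   = 0.43


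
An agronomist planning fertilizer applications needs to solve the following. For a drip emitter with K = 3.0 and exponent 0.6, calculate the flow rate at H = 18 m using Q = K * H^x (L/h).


Q = K * H^x
  = 3.0 * 18^0.6
  = 3.0 * 5.6645
  = 16.99 L/h


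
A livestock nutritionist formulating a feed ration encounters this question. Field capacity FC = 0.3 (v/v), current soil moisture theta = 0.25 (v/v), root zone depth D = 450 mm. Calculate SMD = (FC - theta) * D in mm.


SMD = (FC - theta) * D
    = (0.3 - 0.25) * 450
    = 0.050 * 450
    = 22.50 mm


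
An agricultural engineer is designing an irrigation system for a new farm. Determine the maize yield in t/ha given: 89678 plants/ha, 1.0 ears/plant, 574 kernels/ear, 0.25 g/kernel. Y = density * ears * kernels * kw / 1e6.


Y = density * ears * kernels * kw
  = 89678 * 1.0 * 574 * 0.25 g/ha
  = 12868793 g/ha
  = 12868.79 kg/ha = 12.87 t/ha


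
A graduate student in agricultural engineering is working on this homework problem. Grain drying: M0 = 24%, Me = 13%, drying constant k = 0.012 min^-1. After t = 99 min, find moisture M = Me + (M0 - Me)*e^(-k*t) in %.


M = Me + (M0 - Me) * e^(-k*t)
  = 13 + (24 - 13) * e^(-0.012*99)
  = 13 + 11 * e^(-1.188)
  = 13 + 11 * 0.30483
  = 13 + 3.3531
  = 16.35%


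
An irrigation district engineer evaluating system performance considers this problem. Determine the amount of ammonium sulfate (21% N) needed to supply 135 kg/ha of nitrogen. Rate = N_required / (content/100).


Rate = N_required / (N_content / 100)
     = 135 / (21 / 100)
     = 135 / 0.21
     = 642.86 kg/ha


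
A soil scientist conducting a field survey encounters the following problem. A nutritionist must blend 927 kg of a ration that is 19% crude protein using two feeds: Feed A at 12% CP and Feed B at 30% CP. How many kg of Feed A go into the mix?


parts_A = CP_b - target = 30 - 19 = 11
parts_B = target - CP_a = 19 - 12 = 7
total_parts = 11 + 7 = 18
Feed A = 927 * 11 / 18 = 566.50 kg
Feed B = 927 * 7 / 18 = 360.50 kg

566.50 kg


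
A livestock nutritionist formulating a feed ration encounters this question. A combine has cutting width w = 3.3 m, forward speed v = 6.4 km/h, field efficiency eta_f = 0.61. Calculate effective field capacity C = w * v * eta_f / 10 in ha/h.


C = w * v * eta_f / 10
  = 3.3 * 6.4 * 0.61 / 10
  = 12.88 / 10
  = 1.29 ha/h


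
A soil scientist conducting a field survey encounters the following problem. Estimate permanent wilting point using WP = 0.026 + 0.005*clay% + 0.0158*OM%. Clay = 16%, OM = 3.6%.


WP = 0.026 + 0.005*16 + 0.0158*3.6
   = 0.026 + 0.0800 + 0.0569
   = 0.1629


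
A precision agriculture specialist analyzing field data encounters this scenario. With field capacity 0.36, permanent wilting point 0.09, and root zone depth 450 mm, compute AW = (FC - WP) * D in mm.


AW = (FC - WP) * D
   = (0.36 - 0.09) * 450
   = 0.27 * 450
   = 121.50 mm


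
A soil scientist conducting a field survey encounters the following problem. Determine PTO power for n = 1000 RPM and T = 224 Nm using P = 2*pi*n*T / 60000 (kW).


P = 2*pi*n*T / 60000
  = 2*pi * 1000 * 224 / 60000
  = 1407433.51 / 60000
  = 23.46 kW


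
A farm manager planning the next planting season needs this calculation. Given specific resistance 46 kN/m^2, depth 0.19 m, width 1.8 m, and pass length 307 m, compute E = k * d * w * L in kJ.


E = k * d * w * L
  = 46 * 0.19 * 1.8 * 307
  = 4829.72 kJ


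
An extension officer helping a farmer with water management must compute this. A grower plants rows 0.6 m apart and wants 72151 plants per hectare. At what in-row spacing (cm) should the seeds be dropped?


spacing = 10000 / (row_sp * density)
        = 10000 / (0.6 * 72151)
        = 10000 / 43290.60
        = 0.23100 m = 23.10 cm


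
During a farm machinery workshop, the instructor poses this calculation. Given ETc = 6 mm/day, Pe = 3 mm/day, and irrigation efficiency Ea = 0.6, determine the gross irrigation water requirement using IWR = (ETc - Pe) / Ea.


IWR = (ETc - Pe) / Ea
    = (6 - 3) / 0.6
    = 3 / 0.6
    = 5 mm/day


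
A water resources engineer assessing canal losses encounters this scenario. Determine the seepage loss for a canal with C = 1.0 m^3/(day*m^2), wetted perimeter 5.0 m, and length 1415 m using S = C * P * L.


S = C * P * L
  = 1.0 * 5.0 * 1415
  = 7075 m^3/day


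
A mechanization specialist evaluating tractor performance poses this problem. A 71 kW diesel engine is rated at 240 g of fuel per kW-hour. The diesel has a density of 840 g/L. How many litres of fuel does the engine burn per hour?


FC = P * BSFC / rho_fuel
   = 71 * 240 / 840
   = 17040 / 840
   = 20.29 L/h


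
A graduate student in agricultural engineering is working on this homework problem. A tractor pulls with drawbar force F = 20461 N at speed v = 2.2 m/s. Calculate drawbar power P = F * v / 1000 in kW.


P = F * v / 1000
  = 20461 * 2.2 / 1000
  = 45014.20 / 1000
  = 45.01 kW


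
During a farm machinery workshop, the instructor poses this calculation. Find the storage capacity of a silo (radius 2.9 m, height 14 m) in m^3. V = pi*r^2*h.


V = pi * r^2 * h
  = pi * 2.9^2 * 14
  = pi * 8.41 * 14
  = 369.89 m^3


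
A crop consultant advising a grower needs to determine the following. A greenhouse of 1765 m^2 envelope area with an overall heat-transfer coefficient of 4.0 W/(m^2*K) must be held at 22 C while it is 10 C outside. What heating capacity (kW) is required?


dT = 22 - (10) = 12 K
Q = U * A * dT
  = 4.0 * 1765 * 12
  = 84720 W = 84.72 kW


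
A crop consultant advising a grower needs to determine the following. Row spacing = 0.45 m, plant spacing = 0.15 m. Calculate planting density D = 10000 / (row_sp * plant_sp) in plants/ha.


D = 10000 / (row_sp * plant_sp)
  = 10000 / (0.45 * 0.15)
  = 10000 / 0.0675
  = 148148.15 plants/ha


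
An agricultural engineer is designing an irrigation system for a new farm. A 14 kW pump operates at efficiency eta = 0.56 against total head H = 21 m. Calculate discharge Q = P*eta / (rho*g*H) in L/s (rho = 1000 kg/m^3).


Q = (P * 1000 * eta) / (rho * g * H)
  = (14 * 1000 * 0.56) / (1000 * 9.81 * 21)
  = 7840 / 206010
  = 0.03806 m^3/s = 38.06 L/s


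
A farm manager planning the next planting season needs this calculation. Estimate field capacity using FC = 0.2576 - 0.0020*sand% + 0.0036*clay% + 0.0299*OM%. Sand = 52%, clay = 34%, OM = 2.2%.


FC = 0.2576 - 0.0020*52 + 0.0036*34 + 0.0299*2.2
   = 0.2576 - 0.1040 + 0.1224 + 0.0658
   = 0.3418


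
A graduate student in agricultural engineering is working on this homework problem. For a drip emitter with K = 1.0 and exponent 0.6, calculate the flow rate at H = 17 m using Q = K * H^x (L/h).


Q = K * H^x
  = 1.0 * 17^0.6
  = 1.0 * 5.4736
  = 5.47 L/h


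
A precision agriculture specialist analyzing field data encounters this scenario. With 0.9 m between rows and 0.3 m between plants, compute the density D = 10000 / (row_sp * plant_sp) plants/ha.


D = 10000 / (row_sp * plant_sp)
  = 10000 / (0.9 * 0.3)
  = 10000 / 0.2700
  = 37037.04 plants/ha


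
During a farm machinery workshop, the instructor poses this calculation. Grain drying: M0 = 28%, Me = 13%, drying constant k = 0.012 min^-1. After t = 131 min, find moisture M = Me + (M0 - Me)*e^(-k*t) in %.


M = Me + (M0 - Me) * e^(-k*t)
  = 13 + (28 - 13) * e^(-0.012*131)
  = 13 + 15 * e^(-1.572)
  = 13 + 15 * 0.20763
  = 13 + 3.1144
  = 16.11%


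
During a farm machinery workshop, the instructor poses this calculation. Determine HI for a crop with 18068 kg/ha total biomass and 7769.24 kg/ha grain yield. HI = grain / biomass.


HI = grain_yield / biomass
   = 7769.24 / 18068
   = 0.43


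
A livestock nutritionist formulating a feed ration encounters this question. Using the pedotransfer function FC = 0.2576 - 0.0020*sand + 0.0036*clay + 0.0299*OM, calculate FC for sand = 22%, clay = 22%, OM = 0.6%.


FC = 0.2576 - 0.0020*22 + 0.0036*22 + 0.0299*0.6
   = 0.2576 - 0.0440 + 0.0792 + 0.0179
   = 0.3107


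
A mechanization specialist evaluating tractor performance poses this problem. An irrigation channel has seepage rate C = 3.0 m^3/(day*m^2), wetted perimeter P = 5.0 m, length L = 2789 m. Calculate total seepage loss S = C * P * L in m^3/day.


S = C * P * L
  = 3.0 * 5.0 * 2789
  = 41835 m^3/day


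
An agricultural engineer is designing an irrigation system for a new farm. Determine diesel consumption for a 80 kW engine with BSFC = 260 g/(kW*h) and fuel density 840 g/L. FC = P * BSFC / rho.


FC = P * BSFC / rho_fuel
   = 80 * 260 / 840
   = 20800 / 840
   = 24.76 L/h


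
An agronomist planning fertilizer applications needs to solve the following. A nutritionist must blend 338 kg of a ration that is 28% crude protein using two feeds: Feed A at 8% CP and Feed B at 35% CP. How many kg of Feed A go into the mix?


parts_A = CP_b - target = 35 - 28 = 7
parts_B = target - CP_a = 28 - 8 = 20
total_parts = 7 + 20 = 27
Feed A = 338 * 7 / 27 = 87.63 kg
Feed B = 338 * 20 / 27 = 250.37 kg

87.63 kg


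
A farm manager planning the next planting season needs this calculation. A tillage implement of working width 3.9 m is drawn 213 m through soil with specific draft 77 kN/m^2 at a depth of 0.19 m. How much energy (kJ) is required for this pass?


E = k * d * w * L
  = 77 * 0.19 * 3.9 * 213
  = 12153.14 kJ


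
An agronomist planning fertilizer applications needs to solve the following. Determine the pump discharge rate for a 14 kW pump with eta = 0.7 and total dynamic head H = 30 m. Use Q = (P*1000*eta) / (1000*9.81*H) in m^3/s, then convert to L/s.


Q = (P * 1000 * eta) / (rho * g * H)
  = (14 * 1000 * 0.7) / (1000 * 9.81 * 30)
  = 9800 / 294300
  = 0.03330 m^3/s = 33.30 L/s


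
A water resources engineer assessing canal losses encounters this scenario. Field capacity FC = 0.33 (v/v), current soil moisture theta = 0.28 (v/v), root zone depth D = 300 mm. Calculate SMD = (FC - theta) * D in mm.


SMD = (FC - theta) * D
    = (0.33 - 0.28) * 300
    = 0.050 * 300
    = 15 mm


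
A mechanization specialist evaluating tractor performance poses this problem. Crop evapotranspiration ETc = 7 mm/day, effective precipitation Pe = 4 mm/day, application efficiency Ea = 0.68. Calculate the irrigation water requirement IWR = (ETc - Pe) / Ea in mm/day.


IWR = (ETc - Pe) / Ea
    = (7 - 4) / 0.68
    = 3 / 0.68
    = 4.41 mm/day


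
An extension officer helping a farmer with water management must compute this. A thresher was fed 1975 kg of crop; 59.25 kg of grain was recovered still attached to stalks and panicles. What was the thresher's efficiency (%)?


eta = (total - unthreshed) / total * 100
    = (1975 - 59.25) / 1975 * 100
    = 1915.75 / 1975 * 100
    = 97%


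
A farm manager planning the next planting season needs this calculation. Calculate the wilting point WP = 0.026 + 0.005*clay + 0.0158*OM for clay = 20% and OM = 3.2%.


WP = 0.026 + 0.005*20 + 0.0158*3.2
   = 0.026 + 0.1000 + 0.0506
   = 0.1766


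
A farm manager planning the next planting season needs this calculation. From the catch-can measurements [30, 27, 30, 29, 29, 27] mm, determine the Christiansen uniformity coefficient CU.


xbar = 172 / 6 = 28.667
sum|xi - xbar| = 6.667
CU = 100 * (1 - 6.667 / (6 * 28.667))
   = 100 * (1 - 0.0388)
   = 96.12%


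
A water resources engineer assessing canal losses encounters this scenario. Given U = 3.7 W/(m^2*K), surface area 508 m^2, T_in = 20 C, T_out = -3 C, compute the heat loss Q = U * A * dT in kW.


dT = 20 - (-3) = 23 K
Q = U * A * dT
  = 3.7 * 508 * 23
  = 43230.80 W = 43.23 kW


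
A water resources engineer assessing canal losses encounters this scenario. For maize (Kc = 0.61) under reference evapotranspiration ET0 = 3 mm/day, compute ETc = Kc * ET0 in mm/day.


ETc = Kc * ET0
    = 0.61 * 3
    = 1.83 mm/day


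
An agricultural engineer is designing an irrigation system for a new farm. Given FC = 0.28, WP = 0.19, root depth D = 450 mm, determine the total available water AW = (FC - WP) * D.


AW = (FC - WP) * D
   = (0.28 - 0.19) * 450
   = 0.09 * 450
   = 40.50 mm


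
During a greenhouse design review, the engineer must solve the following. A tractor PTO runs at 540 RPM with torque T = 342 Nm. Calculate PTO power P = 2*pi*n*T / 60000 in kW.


P = 2*pi*n*T / 60000
  = 2*pi * 540 * 342 / 60000
  = 1160378.66 / 60000
  = 19.34 kW


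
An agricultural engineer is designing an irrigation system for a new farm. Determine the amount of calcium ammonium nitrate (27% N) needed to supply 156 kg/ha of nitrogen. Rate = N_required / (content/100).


Rate = N_required / (N_content / 100)
     = 156 / (27 / 100)
     = 156 / 0.27
     = 577.78 kg/ha


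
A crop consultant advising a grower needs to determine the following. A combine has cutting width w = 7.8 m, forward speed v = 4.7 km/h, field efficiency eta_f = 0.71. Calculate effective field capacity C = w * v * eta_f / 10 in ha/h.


C = w * v * eta_f / 10
  = 7.8 * 4.7 * 0.71 / 10
  = 26.03 / 10
  = 2.60 ha/h


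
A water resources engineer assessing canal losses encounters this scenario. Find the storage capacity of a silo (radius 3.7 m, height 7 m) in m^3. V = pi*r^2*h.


V = pi * r^2 * h
  = pi * 3.7^2 * 7
  = pi * 13.69 * 7
  = 301.06 m^3


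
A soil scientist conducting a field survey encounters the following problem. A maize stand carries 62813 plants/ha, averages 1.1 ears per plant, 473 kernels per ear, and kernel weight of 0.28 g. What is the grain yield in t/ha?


Y = density * ears * kernels * kw
  = 62813 * 1.1 * 473 * 0.28 g/ha
  = 9150849.09 g/ha
  = 9150.85 kg/ha = 9.15 t/ha


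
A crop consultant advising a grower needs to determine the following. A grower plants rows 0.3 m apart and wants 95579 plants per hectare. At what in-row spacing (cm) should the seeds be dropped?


spacing = 10000 / (row_sp * density)
        = 10000 / (0.3 * 95579)
        = 10000 / 28673.70
        = 0.34875 m = 34.88 cm


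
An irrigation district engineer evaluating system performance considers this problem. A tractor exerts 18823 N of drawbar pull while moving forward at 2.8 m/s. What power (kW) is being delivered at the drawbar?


P = F * v / 1000
  = 18823 * 2.8 / 1000
  = 52704.40 / 1000
  = 52.70 kW


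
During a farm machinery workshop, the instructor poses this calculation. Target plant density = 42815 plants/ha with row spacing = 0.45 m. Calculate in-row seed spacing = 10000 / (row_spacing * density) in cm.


spacing = 10000 / (row_sp * density)
        = 10000 / (0.45 * 42815)
        = 10000 / 19266.75
        = 0.51903 m = 51.90 cm


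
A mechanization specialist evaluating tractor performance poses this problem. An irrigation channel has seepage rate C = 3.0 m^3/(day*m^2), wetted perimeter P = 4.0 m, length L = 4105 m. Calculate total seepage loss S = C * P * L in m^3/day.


S = C * P * L
  = 3.0 * 4.0 * 4105
  = 49260 m^3/day


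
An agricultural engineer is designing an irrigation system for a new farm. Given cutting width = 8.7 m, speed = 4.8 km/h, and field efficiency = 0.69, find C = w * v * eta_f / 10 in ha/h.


C = w * v * eta_f / 10
  = 8.7 * 4.8 * 0.69 / 10
  = 28.81 / 10
  = 2.88 ha/h


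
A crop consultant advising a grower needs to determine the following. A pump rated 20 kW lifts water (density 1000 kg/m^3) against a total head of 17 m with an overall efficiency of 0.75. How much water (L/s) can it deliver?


Q = (P * 1000 * eta) / (rho * g * H)
  = (20 * 1000 * 0.75) / (1000 * 9.81 * 17)
  = 15000 / 166770
  = 0.08994 m^3/s = 89.94 L/s


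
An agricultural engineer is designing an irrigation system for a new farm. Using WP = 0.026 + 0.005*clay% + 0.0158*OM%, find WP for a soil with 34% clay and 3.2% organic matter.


WP = 0.026 + 0.005*34 + 0.0158*3.2
   = 0.026 + 0.1700 + 0.0506
   = 0.2466


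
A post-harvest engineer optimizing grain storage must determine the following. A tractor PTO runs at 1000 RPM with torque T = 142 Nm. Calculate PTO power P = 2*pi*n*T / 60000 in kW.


P = 2*pi*n*T / 60000
  = 2*pi * 1000 * 142 / 60000
  = 892212.31 / 60000
  = 14.87 kW


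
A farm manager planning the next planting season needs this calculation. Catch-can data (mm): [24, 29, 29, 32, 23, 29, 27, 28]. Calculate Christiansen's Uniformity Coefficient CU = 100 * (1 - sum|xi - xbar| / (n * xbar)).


xbar = 221 / 8 = 27.625
sum|xi - xbar| = 17.750
CU = 100 * (1 - 17.750 / (8 * 27.625))
   = 100 * (1 - 0.0803)
   = 91.97%


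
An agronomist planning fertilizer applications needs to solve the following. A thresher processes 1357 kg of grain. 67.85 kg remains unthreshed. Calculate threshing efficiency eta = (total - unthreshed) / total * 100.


eta = (total - unthreshed) / total * 100
    = (1357 - 67.85) / 1357 * 100
    = 1289.15 / 1357 * 100
    = 95%


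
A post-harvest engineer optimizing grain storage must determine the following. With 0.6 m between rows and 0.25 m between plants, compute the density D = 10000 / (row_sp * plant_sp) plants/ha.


D = 10000 / (row_sp * plant_sp)
  = 10000 / (0.6 * 0.25)
  = 10000 / 0.1500
  = 66666.67 plants/ha


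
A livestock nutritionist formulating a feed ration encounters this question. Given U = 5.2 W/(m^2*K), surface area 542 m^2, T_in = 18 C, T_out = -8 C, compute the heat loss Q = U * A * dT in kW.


dT = 18 - (-8) = 26 K
Q = U * A * dT
  = 5.2 * 542 * 26
  = 73278.40 W = 73.28 kW


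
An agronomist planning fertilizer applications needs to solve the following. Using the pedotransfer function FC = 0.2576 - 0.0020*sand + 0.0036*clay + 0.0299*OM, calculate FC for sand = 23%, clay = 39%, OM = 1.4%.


FC = 0.2576 - 0.0020*23 + 0.0036*39 + 0.0299*1.4
   = 0.2576 - 0.0460 + 0.1404 + 0.0419
   = 0.3939


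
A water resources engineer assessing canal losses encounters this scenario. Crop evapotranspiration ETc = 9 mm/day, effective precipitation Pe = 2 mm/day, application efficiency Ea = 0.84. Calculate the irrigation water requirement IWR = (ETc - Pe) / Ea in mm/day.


IWR = (ETc - Pe) / Ea
    = (9 - 2) / 0.84
    = 7 / 0.84
    = 8.33 mm/day


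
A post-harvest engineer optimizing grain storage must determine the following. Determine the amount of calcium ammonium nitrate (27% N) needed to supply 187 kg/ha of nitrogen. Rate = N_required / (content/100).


Rate = N_required / (N_content / 100)
     = 187 / (27 / 100)
     = 187 / 0.27
     = 692.59 kg/ha


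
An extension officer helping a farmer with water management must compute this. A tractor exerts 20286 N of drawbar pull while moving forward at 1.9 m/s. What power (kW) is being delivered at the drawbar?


P = F * v / 1000
  = 20286 * 1.9 / 1000
  = 38543.40 / 1000
  = 38.54 kW


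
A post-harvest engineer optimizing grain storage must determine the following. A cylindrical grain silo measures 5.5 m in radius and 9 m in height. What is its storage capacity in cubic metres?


V = pi * r^2 * h
  = pi * 5.5^2 * 9
  = pi * 30.25 * 9
  = 855.30 m^3


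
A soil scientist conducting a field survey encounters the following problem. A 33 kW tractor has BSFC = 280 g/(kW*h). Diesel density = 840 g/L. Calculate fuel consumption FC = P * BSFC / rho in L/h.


FC = P * BSFC / rho_fuel
   = 33 * 280 / 840
   = 9240 / 840
   = 11 L/h


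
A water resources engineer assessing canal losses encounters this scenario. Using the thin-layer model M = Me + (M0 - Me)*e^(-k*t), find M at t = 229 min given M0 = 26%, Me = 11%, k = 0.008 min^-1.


M = Me + (M0 - Me) * e^(-k*t)
  = 11 + (26 - 11) * e^(-0.008*229)
  = 11 + 15 * e^(-1.832)
  = 11 + 15 * 0.16009
  = 11 + 2.4014
  = 13.40%


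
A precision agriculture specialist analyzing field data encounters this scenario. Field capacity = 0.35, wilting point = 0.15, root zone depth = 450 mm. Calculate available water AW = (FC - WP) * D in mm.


AW = (FC - WP) * D
   = (0.35 - 0.15) * 450
   = 0.20 * 450
   = 90 mm


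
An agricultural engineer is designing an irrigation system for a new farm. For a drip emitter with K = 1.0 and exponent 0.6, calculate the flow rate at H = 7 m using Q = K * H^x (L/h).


Q = K * H^x
  = 1.0 * 7^0.6
  = 1.0 * 3.2141
  = 3.21 L/h


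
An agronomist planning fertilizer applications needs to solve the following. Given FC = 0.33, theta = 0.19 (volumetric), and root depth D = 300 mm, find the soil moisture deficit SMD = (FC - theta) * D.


SMD = (FC - theta) * D
    = (0.33 - 0.19) * 300
    = 0.140 * 300
    = 42 mm


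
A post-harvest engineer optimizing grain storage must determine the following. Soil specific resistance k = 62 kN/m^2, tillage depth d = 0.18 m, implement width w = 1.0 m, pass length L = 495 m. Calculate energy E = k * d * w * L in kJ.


E = k * d * w * L
  = 62 * 0.18 * 1.0 * 495
  = 5524.20 kJ


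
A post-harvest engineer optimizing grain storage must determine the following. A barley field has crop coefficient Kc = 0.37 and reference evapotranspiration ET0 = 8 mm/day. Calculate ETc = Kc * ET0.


ETc = Kc * ET0
    = 0.37 * 8
    = 2.96 mm/day


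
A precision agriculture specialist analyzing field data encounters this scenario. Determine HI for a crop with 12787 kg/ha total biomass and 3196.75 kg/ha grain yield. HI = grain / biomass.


HI = grain_yield / biomass
   = 3196.75 / 12787
   = 0.25


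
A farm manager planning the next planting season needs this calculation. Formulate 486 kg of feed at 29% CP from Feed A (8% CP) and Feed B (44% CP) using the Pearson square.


parts_A = CP_b - target = 44 - 29 = 15
parts_B = target - CP_a = 29 - 8 = 21
total_parts = 15 + 21 = 36
Feed A = 486 * 15 / 36 = 202.50 kg
Feed B = 486 * 21 / 36 = 283.50 kg

202.50 kg


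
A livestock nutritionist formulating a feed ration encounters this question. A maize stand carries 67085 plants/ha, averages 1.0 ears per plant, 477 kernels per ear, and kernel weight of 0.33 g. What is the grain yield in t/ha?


Y = density * ears * kernels * kw
  = 67085 * 1.0 * 477 * 0.33 g/ha
  = 10559849.85 g/ha
  = 10559.85 kg/ha = 10.56 t/ha


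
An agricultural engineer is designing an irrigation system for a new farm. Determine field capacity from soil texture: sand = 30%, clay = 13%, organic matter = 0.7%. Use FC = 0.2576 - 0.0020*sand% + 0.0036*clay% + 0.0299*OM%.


FC = 0.2576 - 0.0020*30 + 0.0036*13 + 0.0299*0.7
   = 0.2576 - 0.0600 + 0.0468 + 0.0209
   = 0.2653


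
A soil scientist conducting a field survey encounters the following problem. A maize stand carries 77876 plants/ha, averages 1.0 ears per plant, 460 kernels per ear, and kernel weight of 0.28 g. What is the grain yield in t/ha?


Y = density * ears * kernels * kw
  = 77876 * 1.0 * 460 * 0.28 g/ha
  = 10030428.80 g/ha
  = 10030.43 kg/ha = 10.03 t/ha


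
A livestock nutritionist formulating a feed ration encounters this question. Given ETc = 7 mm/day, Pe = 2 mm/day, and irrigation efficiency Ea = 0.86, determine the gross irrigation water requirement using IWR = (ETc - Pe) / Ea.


IWR = (ETc - Pe) / Ea
    = (7 - 2) / 0.86
    = 5 / 0.86
    = 5.81 mm/day


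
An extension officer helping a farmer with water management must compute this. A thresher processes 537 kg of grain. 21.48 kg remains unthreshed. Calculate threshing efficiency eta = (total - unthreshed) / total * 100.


eta = (total - unthreshed) / total * 100
    = (537 - 21.48) / 537 * 100
    = 515.52 / 537 * 100
    = 96%


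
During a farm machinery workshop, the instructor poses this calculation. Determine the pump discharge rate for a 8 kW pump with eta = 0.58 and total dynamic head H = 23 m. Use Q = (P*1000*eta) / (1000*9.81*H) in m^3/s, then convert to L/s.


Q = (P * 1000 * eta) / (rho * g * H)
  = (8 * 1000 * 0.58) / (1000 * 9.81 * 23)
  = 4640 / 225630
  = 0.02056 m^3/s = 20.56 L/s


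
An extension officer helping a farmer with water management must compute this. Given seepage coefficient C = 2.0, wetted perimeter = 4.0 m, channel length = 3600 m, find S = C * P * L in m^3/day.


S = C * P * L
  = 2.0 * 4.0 * 3600
  = 28800 m^3/day


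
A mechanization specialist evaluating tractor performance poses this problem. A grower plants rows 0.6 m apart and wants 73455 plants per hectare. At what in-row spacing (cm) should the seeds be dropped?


spacing = 10000 / (row_sp * density)
        = 10000 / (0.6 * 73455)
        = 10000 / 44073
        = 0.22690 m = 22.69 cm


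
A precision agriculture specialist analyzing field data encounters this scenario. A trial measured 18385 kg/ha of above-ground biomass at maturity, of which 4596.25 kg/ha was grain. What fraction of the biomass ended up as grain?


HI = grain_yield / biomass
   = 4596.25 / 18385
   = 0.25


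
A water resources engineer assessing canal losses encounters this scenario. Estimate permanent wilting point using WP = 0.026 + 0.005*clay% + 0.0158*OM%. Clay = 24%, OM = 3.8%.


WP = 0.026 + 0.005*24 + 0.0158*3.8
   = 0.026 + 0.1200 + 0.0600
   = 0.2060


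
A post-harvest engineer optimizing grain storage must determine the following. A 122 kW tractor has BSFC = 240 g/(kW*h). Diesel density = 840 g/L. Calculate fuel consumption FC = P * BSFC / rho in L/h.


FC = P * BSFC / rho_fuel
   = 122 * 240 / 840
   = 29280 / 840
   = 34.86 L/h


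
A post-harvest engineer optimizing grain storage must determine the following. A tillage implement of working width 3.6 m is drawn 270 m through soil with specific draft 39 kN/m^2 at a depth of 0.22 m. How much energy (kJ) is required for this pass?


E = k * d * w * L
  = 39 * 0.22 * 3.6 * 270
  = 8339.76 kJ


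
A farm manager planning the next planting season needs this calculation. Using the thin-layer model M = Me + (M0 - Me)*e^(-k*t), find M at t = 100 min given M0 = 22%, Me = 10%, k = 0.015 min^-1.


M = Me + (M0 - Me) * e^(-k*t)
  = 10 + (22 - 10) * e^(-0.015*100)
  = 10 + 12 * e^(-1.500)
  = 10 + 12 * 0.22313
  = 10 + 2.6776
  = 12.68%


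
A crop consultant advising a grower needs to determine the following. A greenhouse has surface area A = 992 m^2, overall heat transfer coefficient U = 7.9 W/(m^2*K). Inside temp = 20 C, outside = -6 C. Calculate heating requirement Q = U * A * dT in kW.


dT = 20 - (-6) = 26 K
Q = U * A * dT
  = 7.9 * 992 * 26
  = 203756.80 W = 203.76 kW


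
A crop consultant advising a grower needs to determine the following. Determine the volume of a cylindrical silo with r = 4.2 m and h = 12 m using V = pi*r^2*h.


V = pi * r^2 * h
  = pi * 4.2^2 * 12
  = pi * 17.64 * 12
  = 665.01 m^3


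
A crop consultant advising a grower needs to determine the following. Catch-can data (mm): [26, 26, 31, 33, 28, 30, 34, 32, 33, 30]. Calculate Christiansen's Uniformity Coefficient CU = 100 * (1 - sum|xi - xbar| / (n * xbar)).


xbar = 303 / 10 = 30.300
sum|xi - xbar| = 23
CU = 100 * (1 - 23 / (10 * 30.300))
   = 100 * (1 - 0.0759)
   = 92.41%


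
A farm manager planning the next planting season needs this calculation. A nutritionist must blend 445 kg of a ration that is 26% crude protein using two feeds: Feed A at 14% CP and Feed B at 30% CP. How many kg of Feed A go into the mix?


parts_A = CP_b - target = 30 - 26 = 4
parts_B = target - CP_a = 26 - 14 = 12
total_parts = 4 + 12 = 16
Feed A = 445 * 4 / 16 = 111.25 kg
Feed B = 445 * 12 / 16 = 333.75 kg

111.25 kg


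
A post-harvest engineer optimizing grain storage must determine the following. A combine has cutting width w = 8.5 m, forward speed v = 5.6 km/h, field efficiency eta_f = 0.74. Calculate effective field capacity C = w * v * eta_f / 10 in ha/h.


C = w * v * eta_f / 10
  = 8.5 * 5.6 * 0.74 / 10
  = 35.22 / 10
  = 3.52 ha/h


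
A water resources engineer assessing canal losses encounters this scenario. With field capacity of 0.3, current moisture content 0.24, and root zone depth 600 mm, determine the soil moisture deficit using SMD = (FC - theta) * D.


SMD = (FC - theta) * D
    = (0.3 - 0.24) * 600
    = 0.060 * 600
    = 36 mm


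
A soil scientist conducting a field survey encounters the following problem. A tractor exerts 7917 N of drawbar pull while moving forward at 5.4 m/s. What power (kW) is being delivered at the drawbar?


P = F * v / 1000
  = 7917 * 5.4 / 1000
  = 42751.80 / 1000
  = 42.75 kW


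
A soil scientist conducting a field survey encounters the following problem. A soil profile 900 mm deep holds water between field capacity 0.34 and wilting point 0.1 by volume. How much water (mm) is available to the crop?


AW = (FC - WP) * D
   = (0.34 - 0.1) * 900
   = 0.24 * 900
   = 216 mm


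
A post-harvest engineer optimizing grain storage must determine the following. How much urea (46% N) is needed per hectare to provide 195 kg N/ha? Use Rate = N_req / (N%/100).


Rate = N_required / (N_content / 100)
     = 195 / (46 / 100)
     = 195 / 0.46
     = 423.91 kg/ha


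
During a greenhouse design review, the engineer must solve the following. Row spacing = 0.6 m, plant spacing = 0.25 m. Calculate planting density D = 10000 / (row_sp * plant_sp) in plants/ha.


D = 10000 / (row_sp * plant_sp)
  = 10000 / (0.6 * 0.25)
  = 10000 / 0.1500
  = 66666.67 plants/ha


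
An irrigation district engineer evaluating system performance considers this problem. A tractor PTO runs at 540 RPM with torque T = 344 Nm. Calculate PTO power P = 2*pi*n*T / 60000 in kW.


P = 2*pi*n*T / 60000
  = 2*pi * 540 * 344 / 60000
  = 1167164.50 / 60000
  = 19.45 kW


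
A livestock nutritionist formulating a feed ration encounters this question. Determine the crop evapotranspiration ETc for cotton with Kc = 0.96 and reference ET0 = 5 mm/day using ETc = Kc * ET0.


ETc = Kc * ET0
    = 0.96 * 5
    = 4.80 mm/day


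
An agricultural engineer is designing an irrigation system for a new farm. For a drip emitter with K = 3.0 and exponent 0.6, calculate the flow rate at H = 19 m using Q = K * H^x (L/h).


Q = K * H^x
  = 3.0 * 19^0.6
  = 3.0 * 5.8513
  = 17.55 L/h


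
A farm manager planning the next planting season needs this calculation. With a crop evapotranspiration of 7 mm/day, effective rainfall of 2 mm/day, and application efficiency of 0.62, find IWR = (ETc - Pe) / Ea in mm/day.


IWR = (ETc - Pe) / Ea
    = (7 - 2) / 0.62
    = 5 / 0.62
    = 8.06 mm/day
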